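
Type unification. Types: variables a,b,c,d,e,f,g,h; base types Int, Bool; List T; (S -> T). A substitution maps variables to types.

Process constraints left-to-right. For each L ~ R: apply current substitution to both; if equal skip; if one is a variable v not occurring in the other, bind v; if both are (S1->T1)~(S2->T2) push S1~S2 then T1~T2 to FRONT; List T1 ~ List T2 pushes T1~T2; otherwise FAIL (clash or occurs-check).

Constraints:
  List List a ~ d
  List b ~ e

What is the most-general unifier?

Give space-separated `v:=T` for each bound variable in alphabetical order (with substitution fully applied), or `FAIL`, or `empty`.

Answer: d:=List List a e:=List b

Derivation:
step 1: unify List List a ~ d  [subst: {-} | 1 pending]
  bind d := List List a
step 2: unify List b ~ e  [subst: {d:=List List a} | 0 pending]
  bind e := List b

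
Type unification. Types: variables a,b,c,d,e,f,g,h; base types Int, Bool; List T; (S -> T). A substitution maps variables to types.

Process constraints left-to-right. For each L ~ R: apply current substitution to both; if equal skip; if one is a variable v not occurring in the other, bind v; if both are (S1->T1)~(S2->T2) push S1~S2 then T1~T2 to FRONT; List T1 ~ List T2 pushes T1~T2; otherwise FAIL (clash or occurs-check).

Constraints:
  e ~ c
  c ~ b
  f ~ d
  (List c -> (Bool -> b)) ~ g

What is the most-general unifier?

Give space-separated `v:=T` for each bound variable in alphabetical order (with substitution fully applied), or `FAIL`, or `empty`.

step 1: unify e ~ c  [subst: {-} | 3 pending]
  bind e := c
step 2: unify c ~ b  [subst: {e:=c} | 2 pending]
  bind c := b
step 3: unify f ~ d  [subst: {e:=c, c:=b} | 1 pending]
  bind f := d
step 4: unify (List b -> (Bool -> b)) ~ g  [subst: {e:=c, c:=b, f:=d} | 0 pending]
  bind g := (List b -> (Bool -> b))

Answer: c:=b e:=b f:=d g:=(List b -> (Bool -> b))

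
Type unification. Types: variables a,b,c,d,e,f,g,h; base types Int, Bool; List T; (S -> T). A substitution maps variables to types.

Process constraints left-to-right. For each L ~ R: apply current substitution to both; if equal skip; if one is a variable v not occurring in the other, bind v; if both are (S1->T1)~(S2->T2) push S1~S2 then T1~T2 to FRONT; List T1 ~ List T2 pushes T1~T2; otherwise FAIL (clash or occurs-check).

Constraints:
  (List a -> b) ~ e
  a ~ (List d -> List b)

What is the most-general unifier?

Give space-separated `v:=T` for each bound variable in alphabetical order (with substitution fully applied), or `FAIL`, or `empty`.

Answer: a:=(List d -> List b) e:=(List (List d -> List b) -> b)

Derivation:
step 1: unify (List a -> b) ~ e  [subst: {-} | 1 pending]
  bind e := (List a -> b)
step 2: unify a ~ (List d -> List b)  [subst: {e:=(List a -> b)} | 0 pending]
  bind a := (List d -> List b)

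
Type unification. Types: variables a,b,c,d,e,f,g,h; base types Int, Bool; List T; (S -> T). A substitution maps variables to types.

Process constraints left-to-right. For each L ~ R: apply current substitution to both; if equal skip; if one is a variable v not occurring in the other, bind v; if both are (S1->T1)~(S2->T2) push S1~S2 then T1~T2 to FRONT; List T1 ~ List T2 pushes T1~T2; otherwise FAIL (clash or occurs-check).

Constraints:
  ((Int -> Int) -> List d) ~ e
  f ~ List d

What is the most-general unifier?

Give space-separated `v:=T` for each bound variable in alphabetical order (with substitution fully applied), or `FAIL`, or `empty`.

step 1: unify ((Int -> Int) -> List d) ~ e  [subst: {-} | 1 pending]
  bind e := ((Int -> Int) -> List d)
step 2: unify f ~ List d  [subst: {e:=((Int -> Int) -> List d)} | 0 pending]
  bind f := List d

Answer: e:=((Int -> Int) -> List d) f:=List d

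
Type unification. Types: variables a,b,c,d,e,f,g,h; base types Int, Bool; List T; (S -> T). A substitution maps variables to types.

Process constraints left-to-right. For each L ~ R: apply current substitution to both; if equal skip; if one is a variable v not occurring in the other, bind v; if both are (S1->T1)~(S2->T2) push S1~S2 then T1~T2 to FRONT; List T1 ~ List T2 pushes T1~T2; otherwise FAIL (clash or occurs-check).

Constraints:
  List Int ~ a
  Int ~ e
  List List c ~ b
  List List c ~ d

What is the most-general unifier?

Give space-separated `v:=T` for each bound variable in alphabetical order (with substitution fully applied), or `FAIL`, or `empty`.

step 1: unify List Int ~ a  [subst: {-} | 3 pending]
  bind a := List Int
step 2: unify Int ~ e  [subst: {a:=List Int} | 2 pending]
  bind e := Int
step 3: unify List List c ~ b  [subst: {a:=List Int, e:=Int} | 1 pending]
  bind b := List List c
step 4: unify List List c ~ d  [subst: {a:=List Int, e:=Int, b:=List List c} | 0 pending]
  bind d := List List c

Answer: a:=List Int b:=List List c d:=List List c e:=Int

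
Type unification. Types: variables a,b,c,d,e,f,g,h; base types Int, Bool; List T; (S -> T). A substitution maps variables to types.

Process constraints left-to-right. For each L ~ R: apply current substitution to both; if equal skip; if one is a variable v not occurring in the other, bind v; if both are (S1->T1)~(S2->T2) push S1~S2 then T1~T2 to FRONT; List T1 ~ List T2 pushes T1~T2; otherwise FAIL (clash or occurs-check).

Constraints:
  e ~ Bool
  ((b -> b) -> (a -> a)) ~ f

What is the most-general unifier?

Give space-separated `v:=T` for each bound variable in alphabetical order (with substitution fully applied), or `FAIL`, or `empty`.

step 1: unify e ~ Bool  [subst: {-} | 1 pending]
  bind e := Bool
step 2: unify ((b -> b) -> (a -> a)) ~ f  [subst: {e:=Bool} | 0 pending]
  bind f := ((b -> b) -> (a -> a))

Answer: e:=Bool f:=((b -> b) -> (a -> a))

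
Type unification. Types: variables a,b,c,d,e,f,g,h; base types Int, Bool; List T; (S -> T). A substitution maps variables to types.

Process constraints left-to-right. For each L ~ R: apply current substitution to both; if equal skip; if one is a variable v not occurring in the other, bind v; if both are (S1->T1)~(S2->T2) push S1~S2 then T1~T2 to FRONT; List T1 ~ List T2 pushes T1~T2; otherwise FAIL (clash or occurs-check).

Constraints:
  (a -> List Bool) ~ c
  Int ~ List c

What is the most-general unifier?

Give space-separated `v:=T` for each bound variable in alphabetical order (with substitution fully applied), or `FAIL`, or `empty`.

step 1: unify (a -> List Bool) ~ c  [subst: {-} | 1 pending]
  bind c := (a -> List Bool)
step 2: unify Int ~ List (a -> List Bool)  [subst: {c:=(a -> List Bool)} | 0 pending]
  clash: Int vs List (a -> List Bool)

Answer: FAIL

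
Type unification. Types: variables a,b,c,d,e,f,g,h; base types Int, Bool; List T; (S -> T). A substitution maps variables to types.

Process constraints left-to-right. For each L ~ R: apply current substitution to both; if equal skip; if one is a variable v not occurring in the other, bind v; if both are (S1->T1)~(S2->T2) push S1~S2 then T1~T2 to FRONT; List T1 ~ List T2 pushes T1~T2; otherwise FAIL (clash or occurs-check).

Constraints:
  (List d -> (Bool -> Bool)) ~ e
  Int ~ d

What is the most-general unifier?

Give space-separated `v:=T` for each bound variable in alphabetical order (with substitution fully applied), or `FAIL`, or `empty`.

step 1: unify (List d -> (Bool -> Bool)) ~ e  [subst: {-} | 1 pending]
  bind e := (List d -> (Bool -> Bool))
step 2: unify Int ~ d  [subst: {e:=(List d -> (Bool -> Bool))} | 0 pending]
  bind d := Int

Answer: d:=Int e:=(List Int -> (Bool -> Bool))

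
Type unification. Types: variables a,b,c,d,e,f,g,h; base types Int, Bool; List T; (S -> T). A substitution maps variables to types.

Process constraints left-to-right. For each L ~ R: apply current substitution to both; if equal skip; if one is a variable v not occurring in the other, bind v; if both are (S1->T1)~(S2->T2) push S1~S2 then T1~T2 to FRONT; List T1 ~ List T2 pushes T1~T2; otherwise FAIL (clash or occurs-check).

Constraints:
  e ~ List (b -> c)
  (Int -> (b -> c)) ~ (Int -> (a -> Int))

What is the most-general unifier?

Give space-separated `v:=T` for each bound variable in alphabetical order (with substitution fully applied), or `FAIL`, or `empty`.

Answer: b:=a c:=Int e:=List (a -> Int)

Derivation:
step 1: unify e ~ List (b -> c)  [subst: {-} | 1 pending]
  bind e := List (b -> c)
step 2: unify (Int -> (b -> c)) ~ (Int -> (a -> Int))  [subst: {e:=List (b -> c)} | 0 pending]
  -> decompose arrow: push Int~Int, (b -> c)~(a -> Int)
step 3: unify Int ~ Int  [subst: {e:=List (b -> c)} | 1 pending]
  -> identical, skip
step 4: unify (b -> c) ~ (a -> Int)  [subst: {e:=List (b -> c)} | 0 pending]
  -> decompose arrow: push b~a, c~Int
step 5: unify b ~ a  [subst: {e:=List (b -> c)} | 1 pending]
  bind b := a
step 6: unify c ~ Int  [subst: {e:=List (b -> c), b:=a} | 0 pending]
  bind c := Int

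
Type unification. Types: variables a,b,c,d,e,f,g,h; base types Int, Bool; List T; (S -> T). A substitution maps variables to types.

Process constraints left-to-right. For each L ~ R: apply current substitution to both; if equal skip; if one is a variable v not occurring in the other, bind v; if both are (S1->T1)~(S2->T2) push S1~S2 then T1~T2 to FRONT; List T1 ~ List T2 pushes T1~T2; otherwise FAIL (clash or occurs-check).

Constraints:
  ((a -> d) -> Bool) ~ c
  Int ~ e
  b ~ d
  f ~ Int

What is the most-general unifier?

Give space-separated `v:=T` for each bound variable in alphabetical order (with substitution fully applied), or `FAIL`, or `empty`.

step 1: unify ((a -> d) -> Bool) ~ c  [subst: {-} | 3 pending]
  bind c := ((a -> d) -> Bool)
step 2: unify Int ~ e  [subst: {c:=((a -> d) -> Bool)} | 2 pending]
  bind e := Int
step 3: unify b ~ d  [subst: {c:=((a -> d) -> Bool), e:=Int} | 1 pending]
  bind b := d
step 4: unify f ~ Int  [subst: {c:=((a -> d) -> Bool), e:=Int, b:=d} | 0 pending]
  bind f := Int

Answer: b:=d c:=((a -> d) -> Bool) e:=Int f:=Int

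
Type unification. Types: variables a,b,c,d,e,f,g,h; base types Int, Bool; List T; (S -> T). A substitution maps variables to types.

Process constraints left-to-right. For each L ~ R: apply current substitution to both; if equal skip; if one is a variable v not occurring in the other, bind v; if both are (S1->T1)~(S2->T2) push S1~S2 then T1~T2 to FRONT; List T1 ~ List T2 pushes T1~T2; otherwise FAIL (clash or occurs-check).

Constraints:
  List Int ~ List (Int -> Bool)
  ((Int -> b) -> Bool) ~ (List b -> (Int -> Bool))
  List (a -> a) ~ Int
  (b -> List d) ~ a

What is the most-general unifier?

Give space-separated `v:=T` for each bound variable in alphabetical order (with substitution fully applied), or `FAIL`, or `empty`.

Answer: FAIL

Derivation:
step 1: unify List Int ~ List (Int -> Bool)  [subst: {-} | 3 pending]
  -> decompose List: push Int~(Int -> Bool)
step 2: unify Int ~ (Int -> Bool)  [subst: {-} | 3 pending]
  clash: Int vs (Int -> Bool)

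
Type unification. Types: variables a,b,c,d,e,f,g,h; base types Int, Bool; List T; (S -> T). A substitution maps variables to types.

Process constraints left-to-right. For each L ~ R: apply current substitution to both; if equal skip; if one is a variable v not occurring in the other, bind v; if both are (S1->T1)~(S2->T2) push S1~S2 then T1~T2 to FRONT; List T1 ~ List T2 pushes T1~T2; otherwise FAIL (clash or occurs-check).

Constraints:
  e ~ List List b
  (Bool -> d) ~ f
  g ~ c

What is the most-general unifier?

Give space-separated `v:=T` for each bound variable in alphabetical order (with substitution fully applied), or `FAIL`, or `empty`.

step 1: unify e ~ List List b  [subst: {-} | 2 pending]
  bind e := List List b
step 2: unify (Bool -> d) ~ f  [subst: {e:=List List b} | 1 pending]
  bind f := (Bool -> d)
step 3: unify g ~ c  [subst: {e:=List List b, f:=(Bool -> d)} | 0 pending]
  bind g := c

Answer: e:=List List b f:=(Bool -> d) g:=c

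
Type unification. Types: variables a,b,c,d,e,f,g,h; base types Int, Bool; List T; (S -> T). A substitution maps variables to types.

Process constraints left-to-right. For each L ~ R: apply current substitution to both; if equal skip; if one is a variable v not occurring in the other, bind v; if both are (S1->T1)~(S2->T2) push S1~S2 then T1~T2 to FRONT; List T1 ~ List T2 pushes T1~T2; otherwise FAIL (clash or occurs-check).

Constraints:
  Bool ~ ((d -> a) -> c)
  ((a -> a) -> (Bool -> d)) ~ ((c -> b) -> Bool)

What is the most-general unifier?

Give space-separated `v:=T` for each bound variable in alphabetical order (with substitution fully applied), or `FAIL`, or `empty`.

Answer: FAIL

Derivation:
step 1: unify Bool ~ ((d -> a) -> c)  [subst: {-} | 1 pending]
  clash: Bool vs ((d -> a) -> c)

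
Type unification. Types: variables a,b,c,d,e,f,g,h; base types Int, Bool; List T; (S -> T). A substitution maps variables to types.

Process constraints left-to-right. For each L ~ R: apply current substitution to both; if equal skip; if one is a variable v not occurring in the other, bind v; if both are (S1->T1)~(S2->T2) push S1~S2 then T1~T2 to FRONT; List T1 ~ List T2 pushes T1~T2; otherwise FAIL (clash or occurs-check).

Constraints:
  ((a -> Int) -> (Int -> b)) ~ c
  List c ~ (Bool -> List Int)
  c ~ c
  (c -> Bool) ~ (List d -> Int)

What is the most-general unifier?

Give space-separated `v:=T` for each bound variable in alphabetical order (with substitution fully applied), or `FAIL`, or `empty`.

Answer: FAIL

Derivation:
step 1: unify ((a -> Int) -> (Int -> b)) ~ c  [subst: {-} | 3 pending]
  bind c := ((a -> Int) -> (Int -> b))
step 2: unify List ((a -> Int) -> (Int -> b)) ~ (Bool -> List Int)  [subst: {c:=((a -> Int) -> (Int -> b))} | 2 pending]
  clash: List ((a -> Int) -> (Int -> b)) vs (Bool -> List Int)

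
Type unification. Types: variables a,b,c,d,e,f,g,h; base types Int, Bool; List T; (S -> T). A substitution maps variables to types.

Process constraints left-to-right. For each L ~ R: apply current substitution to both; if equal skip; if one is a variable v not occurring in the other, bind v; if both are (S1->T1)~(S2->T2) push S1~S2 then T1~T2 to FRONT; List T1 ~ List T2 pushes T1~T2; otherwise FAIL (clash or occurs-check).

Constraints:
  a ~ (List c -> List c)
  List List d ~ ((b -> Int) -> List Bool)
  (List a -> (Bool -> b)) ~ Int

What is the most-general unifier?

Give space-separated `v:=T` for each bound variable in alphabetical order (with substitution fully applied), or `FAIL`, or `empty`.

step 1: unify a ~ (List c -> List c)  [subst: {-} | 2 pending]
  bind a := (List c -> List c)
step 2: unify List List d ~ ((b -> Int) -> List Bool)  [subst: {a:=(List c -> List c)} | 1 pending]
  clash: List List d vs ((b -> Int) -> List Bool)

Answer: FAIL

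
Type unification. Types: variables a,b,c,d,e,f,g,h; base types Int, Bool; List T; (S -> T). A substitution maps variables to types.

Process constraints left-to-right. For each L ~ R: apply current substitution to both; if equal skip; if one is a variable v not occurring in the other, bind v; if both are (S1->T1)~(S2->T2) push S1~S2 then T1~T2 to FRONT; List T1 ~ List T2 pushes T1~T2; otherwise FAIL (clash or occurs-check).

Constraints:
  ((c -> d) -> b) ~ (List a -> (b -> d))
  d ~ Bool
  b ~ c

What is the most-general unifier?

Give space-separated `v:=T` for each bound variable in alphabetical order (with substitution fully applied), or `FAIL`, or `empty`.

step 1: unify ((c -> d) -> b) ~ (List a -> (b -> d))  [subst: {-} | 2 pending]
  -> decompose arrow: push (c -> d)~List a, b~(b -> d)
step 2: unify (c -> d) ~ List a  [subst: {-} | 3 pending]
  clash: (c -> d) vs List a

Answer: FAIL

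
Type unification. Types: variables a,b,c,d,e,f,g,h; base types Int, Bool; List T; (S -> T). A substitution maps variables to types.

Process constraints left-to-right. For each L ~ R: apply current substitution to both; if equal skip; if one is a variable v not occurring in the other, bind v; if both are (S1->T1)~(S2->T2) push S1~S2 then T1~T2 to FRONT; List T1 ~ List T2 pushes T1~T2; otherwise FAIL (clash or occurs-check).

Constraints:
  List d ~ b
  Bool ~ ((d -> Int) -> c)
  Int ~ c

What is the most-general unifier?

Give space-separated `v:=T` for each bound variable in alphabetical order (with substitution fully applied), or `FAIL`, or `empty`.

step 1: unify List d ~ b  [subst: {-} | 2 pending]
  bind b := List d
step 2: unify Bool ~ ((d -> Int) -> c)  [subst: {b:=List d} | 1 pending]
  clash: Bool vs ((d -> Int) -> c)

Answer: FAIL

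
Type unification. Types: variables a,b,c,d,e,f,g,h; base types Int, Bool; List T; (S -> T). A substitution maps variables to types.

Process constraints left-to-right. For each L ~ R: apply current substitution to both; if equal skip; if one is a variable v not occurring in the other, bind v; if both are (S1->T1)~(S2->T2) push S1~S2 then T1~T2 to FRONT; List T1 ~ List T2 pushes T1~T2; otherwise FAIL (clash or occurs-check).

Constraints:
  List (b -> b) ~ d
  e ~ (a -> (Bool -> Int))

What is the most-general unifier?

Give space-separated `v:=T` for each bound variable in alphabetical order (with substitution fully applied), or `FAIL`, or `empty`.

step 1: unify List (b -> b) ~ d  [subst: {-} | 1 pending]
  bind d := List (b -> b)
step 2: unify e ~ (a -> (Bool -> Int))  [subst: {d:=List (b -> b)} | 0 pending]
  bind e := (a -> (Bool -> Int))

Answer: d:=List (b -> b) e:=(a -> (Bool -> Int))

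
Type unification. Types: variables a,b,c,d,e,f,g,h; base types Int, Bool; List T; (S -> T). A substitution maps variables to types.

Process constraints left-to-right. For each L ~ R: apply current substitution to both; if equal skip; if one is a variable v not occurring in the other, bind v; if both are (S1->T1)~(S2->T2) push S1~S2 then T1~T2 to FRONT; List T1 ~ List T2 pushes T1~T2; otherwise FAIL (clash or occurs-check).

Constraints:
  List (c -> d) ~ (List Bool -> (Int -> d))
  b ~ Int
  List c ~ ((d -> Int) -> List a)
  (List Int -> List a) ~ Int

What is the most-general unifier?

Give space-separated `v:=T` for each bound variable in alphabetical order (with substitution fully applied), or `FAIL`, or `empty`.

Answer: FAIL

Derivation:
step 1: unify List (c -> d) ~ (List Bool -> (Int -> d))  [subst: {-} | 3 pending]
  clash: List (c -> d) vs (List Bool -> (Int -> d))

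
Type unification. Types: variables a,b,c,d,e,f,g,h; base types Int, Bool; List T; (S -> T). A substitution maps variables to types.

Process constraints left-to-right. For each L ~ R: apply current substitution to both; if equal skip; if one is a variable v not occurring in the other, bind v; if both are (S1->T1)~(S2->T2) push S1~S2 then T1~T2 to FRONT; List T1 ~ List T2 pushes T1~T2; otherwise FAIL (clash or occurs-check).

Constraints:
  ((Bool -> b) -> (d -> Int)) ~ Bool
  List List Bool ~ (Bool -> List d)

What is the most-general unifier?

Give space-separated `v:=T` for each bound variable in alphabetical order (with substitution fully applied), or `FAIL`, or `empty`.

step 1: unify ((Bool -> b) -> (d -> Int)) ~ Bool  [subst: {-} | 1 pending]
  clash: ((Bool -> b) -> (d -> Int)) vs Bool

Answer: FAIL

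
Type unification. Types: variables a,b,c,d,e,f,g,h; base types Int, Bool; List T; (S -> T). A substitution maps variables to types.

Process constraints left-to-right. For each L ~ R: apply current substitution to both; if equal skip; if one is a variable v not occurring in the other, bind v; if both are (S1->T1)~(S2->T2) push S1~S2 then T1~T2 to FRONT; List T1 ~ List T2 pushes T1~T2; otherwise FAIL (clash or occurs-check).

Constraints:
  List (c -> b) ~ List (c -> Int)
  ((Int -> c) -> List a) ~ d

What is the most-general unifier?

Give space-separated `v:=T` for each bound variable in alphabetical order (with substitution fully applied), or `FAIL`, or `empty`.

step 1: unify List (c -> b) ~ List (c -> Int)  [subst: {-} | 1 pending]
  -> decompose List: push (c -> b)~(c -> Int)
step 2: unify (c -> b) ~ (c -> Int)  [subst: {-} | 1 pending]
  -> decompose arrow: push c~c, b~Int
step 3: unify c ~ c  [subst: {-} | 2 pending]
  -> identical, skip
step 4: unify b ~ Int  [subst: {-} | 1 pending]
  bind b := Int
step 5: unify ((Int -> c) -> List a) ~ d  [subst: {b:=Int} | 0 pending]
  bind d := ((Int -> c) -> List a)

Answer: b:=Int d:=((Int -> c) -> List a)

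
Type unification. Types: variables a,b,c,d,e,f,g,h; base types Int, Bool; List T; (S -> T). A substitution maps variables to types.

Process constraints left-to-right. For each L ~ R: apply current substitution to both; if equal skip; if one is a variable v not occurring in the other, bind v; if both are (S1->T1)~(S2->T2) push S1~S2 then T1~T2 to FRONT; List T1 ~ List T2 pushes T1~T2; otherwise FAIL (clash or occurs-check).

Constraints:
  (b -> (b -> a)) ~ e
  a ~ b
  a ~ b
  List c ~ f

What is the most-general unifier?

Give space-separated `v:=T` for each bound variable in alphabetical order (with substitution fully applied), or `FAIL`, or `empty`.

step 1: unify (b -> (b -> a)) ~ e  [subst: {-} | 3 pending]
  bind e := (b -> (b -> a))
step 2: unify a ~ b  [subst: {e:=(b -> (b -> a))} | 2 pending]
  bind a := b
step 3: unify b ~ b  [subst: {e:=(b -> (b -> a)), a:=b} | 1 pending]
  -> identical, skip
step 4: unify List c ~ f  [subst: {e:=(b -> (b -> a)), a:=b} | 0 pending]
  bind f := List c

Answer: a:=b e:=(b -> (b -> b)) f:=List c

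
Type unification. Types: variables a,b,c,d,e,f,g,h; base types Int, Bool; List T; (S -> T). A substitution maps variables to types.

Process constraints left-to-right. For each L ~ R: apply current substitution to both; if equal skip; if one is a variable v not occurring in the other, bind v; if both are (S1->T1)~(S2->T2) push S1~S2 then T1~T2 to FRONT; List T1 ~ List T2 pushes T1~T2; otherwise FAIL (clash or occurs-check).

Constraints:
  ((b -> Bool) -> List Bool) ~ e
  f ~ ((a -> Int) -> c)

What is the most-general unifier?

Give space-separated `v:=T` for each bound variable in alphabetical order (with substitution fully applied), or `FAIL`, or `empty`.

Answer: e:=((b -> Bool) -> List Bool) f:=((a -> Int) -> c)

Derivation:
step 1: unify ((b -> Bool) -> List Bool) ~ e  [subst: {-} | 1 pending]
  bind e := ((b -> Bool) -> List Bool)
step 2: unify f ~ ((a -> Int) -> c)  [subst: {e:=((b -> Bool) -> List Bool)} | 0 pending]
  bind f := ((a -> Int) -> c)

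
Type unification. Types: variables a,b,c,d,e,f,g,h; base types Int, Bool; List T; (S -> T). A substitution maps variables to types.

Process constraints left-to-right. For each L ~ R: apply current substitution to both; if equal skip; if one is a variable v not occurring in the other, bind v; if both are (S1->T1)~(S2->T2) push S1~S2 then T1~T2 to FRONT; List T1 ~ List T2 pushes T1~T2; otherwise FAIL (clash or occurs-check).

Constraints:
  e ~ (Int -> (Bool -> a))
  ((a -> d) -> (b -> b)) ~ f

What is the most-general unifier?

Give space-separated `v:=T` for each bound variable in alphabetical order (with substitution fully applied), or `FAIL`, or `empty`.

Answer: e:=(Int -> (Bool -> a)) f:=((a -> d) -> (b -> b))

Derivation:
step 1: unify e ~ (Int -> (Bool -> a))  [subst: {-} | 1 pending]
  bind e := (Int -> (Bool -> a))
step 2: unify ((a -> d) -> (b -> b)) ~ f  [subst: {e:=(Int -> (Bool -> a))} | 0 pending]
  bind f := ((a -> d) -> (b -> b))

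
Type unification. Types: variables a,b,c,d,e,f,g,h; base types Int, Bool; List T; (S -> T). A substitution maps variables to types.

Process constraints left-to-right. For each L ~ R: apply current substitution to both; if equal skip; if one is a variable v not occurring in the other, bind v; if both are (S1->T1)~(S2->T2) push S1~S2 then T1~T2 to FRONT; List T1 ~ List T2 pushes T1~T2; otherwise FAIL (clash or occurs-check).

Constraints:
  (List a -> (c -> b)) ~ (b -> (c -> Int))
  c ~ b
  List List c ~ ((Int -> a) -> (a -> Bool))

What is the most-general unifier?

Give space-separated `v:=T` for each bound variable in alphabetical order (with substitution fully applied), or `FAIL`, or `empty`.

Answer: FAIL

Derivation:
step 1: unify (List a -> (c -> b)) ~ (b -> (c -> Int))  [subst: {-} | 2 pending]
  -> decompose arrow: push List a~b, (c -> b)~(c -> Int)
step 2: unify List a ~ b  [subst: {-} | 3 pending]
  bind b := List a
step 3: unify (c -> List a) ~ (c -> Int)  [subst: {b:=List a} | 2 pending]
  -> decompose arrow: push c~c, List a~Int
step 4: unify c ~ c  [subst: {b:=List a} | 3 pending]
  -> identical, skip
step 5: unify List a ~ Int  [subst: {b:=List a} | 2 pending]
  clash: List a vs Int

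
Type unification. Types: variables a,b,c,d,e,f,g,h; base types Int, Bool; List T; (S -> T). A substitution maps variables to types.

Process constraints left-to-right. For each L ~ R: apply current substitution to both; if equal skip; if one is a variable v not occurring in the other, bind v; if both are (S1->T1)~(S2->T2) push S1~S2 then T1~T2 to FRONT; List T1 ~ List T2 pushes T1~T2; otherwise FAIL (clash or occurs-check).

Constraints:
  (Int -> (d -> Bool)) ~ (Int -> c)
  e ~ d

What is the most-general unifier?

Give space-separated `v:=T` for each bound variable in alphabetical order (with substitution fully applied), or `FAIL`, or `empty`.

step 1: unify (Int -> (d -> Bool)) ~ (Int -> c)  [subst: {-} | 1 pending]
  -> decompose arrow: push Int~Int, (d -> Bool)~c
step 2: unify Int ~ Int  [subst: {-} | 2 pending]
  -> identical, skip
step 3: unify (d -> Bool) ~ c  [subst: {-} | 1 pending]
  bind c := (d -> Bool)
step 4: unify e ~ d  [subst: {c:=(d -> Bool)} | 0 pending]
  bind e := d

Answer: c:=(d -> Bool) e:=d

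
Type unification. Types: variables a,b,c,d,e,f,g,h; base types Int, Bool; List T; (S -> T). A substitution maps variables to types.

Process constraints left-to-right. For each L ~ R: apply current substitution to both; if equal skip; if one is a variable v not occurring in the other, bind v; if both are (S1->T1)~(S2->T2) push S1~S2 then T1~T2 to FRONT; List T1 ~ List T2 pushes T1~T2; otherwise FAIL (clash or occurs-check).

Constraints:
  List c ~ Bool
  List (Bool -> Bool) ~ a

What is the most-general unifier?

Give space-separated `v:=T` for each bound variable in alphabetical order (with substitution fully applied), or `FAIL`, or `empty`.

Answer: FAIL

Derivation:
step 1: unify List c ~ Bool  [subst: {-} | 1 pending]
  clash: List c vs Bool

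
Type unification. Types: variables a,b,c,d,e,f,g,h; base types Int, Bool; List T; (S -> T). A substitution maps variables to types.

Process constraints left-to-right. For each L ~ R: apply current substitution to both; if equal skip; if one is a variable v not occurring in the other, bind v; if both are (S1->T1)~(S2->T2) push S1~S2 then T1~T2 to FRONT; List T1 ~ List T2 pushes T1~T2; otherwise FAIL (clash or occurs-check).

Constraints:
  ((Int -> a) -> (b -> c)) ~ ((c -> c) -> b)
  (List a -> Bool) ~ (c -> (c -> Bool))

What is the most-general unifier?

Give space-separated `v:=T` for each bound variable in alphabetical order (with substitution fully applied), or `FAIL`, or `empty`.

Answer: FAIL

Derivation:
step 1: unify ((Int -> a) -> (b -> c)) ~ ((c -> c) -> b)  [subst: {-} | 1 pending]
  -> decompose arrow: push (Int -> a)~(c -> c), (b -> c)~b
step 2: unify (Int -> a) ~ (c -> c)  [subst: {-} | 2 pending]
  -> decompose arrow: push Int~c, a~c
step 3: unify Int ~ c  [subst: {-} | 3 pending]
  bind c := Int
step 4: unify a ~ Int  [subst: {c:=Int} | 2 pending]
  bind a := Int
step 5: unify (b -> Int) ~ b  [subst: {c:=Int, a:=Int} | 1 pending]
  occurs-check fail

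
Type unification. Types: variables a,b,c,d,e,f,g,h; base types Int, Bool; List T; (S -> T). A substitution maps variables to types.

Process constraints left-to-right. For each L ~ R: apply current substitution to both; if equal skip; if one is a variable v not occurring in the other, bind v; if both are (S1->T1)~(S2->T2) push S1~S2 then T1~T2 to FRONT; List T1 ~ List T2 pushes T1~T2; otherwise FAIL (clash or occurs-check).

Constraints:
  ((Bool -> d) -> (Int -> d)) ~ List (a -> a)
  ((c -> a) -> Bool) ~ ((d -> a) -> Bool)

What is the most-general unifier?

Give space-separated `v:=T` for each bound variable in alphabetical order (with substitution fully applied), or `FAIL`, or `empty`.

Answer: FAIL

Derivation:
step 1: unify ((Bool -> d) -> (Int -> d)) ~ List (a -> a)  [subst: {-} | 1 pending]
  clash: ((Bool -> d) -> (Int -> d)) vs List (a -> a)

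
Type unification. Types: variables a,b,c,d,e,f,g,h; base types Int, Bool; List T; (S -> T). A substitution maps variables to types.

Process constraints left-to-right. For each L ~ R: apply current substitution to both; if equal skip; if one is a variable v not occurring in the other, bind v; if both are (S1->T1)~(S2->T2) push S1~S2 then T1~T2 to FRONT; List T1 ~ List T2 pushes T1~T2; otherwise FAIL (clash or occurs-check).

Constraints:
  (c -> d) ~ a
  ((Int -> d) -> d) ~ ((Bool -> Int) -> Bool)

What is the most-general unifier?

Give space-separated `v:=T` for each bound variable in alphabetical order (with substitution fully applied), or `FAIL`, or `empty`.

step 1: unify (c -> d) ~ a  [subst: {-} | 1 pending]
  bind a := (c -> d)
step 2: unify ((Int -> d) -> d) ~ ((Bool -> Int) -> Bool)  [subst: {a:=(c -> d)} | 0 pending]
  -> decompose arrow: push (Int -> d)~(Bool -> Int), d~Bool
step 3: unify (Int -> d) ~ (Bool -> Int)  [subst: {a:=(c -> d)} | 1 pending]
  -> decompose arrow: push Int~Bool, d~Int
step 4: unify Int ~ Bool  [subst: {a:=(c -> d)} | 2 pending]
  clash: Int vs Bool

Answer: FAIL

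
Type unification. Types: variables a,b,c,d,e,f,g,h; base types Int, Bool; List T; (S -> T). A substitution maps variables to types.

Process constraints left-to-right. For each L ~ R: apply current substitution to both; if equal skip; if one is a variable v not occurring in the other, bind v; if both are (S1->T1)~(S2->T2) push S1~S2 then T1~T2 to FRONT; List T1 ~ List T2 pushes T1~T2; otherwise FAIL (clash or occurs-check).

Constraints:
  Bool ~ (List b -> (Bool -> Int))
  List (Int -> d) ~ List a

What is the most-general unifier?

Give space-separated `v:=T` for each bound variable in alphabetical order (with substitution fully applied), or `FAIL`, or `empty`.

step 1: unify Bool ~ (List b -> (Bool -> Int))  [subst: {-} | 1 pending]
  clash: Bool vs (List b -> (Bool -> Int))

Answer: FAIL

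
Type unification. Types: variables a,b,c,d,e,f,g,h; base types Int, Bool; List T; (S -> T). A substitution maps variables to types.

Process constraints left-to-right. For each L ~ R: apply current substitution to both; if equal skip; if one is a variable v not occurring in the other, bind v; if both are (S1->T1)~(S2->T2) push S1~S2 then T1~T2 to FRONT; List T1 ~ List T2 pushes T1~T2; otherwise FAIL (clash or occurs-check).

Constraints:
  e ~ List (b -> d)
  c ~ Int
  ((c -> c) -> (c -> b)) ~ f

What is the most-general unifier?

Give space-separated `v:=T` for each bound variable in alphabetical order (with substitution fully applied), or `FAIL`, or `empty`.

Answer: c:=Int e:=List (b -> d) f:=((Int -> Int) -> (Int -> b))

Derivation:
step 1: unify e ~ List (b -> d)  [subst: {-} | 2 pending]
  bind e := List (b -> d)
step 2: unify c ~ Int  [subst: {e:=List (b -> d)} | 1 pending]
  bind c := Int
step 3: unify ((Int -> Int) -> (Int -> b)) ~ f  [subst: {e:=List (b -> d), c:=Int} | 0 pending]
  bind f := ((Int -> Int) -> (Int -> b))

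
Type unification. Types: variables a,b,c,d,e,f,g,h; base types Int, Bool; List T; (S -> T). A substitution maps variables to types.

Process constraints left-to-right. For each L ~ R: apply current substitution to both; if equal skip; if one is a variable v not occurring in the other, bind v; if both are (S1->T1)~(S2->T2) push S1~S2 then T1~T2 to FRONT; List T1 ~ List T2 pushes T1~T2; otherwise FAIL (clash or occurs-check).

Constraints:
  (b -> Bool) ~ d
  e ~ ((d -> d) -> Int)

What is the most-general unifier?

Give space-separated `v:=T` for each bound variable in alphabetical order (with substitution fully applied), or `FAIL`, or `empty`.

Answer: d:=(b -> Bool) e:=(((b -> Bool) -> (b -> Bool)) -> Int)

Derivation:
step 1: unify (b -> Bool) ~ d  [subst: {-} | 1 pending]
  bind d := (b -> Bool)
step 2: unify e ~ (((b -> Bool) -> (b -> Bool)) -> Int)  [subst: {d:=(b -> Bool)} | 0 pending]
  bind e := (((b -> Bool) -> (b -> Bool)) -> Int)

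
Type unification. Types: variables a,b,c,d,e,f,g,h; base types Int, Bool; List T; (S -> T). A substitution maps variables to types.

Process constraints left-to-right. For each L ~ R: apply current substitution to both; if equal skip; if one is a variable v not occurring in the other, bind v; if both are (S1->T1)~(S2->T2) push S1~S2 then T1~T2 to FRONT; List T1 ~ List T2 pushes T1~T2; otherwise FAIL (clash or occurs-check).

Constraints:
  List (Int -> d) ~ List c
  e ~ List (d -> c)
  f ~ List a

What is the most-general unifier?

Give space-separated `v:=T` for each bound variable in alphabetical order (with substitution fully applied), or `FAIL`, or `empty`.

Answer: c:=(Int -> d) e:=List (d -> (Int -> d)) f:=List a

Derivation:
step 1: unify List (Int -> d) ~ List c  [subst: {-} | 2 pending]
  -> decompose List: push (Int -> d)~c
step 2: unify (Int -> d) ~ c  [subst: {-} | 2 pending]
  bind c := (Int -> d)
step 3: unify e ~ List (d -> (Int -> d))  [subst: {c:=(Int -> d)} | 1 pending]
  bind e := List (d -> (Int -> d))
step 4: unify f ~ List a  [subst: {c:=(Int -> d), e:=List (d -> (Int -> d))} | 0 pending]
  bind f := List a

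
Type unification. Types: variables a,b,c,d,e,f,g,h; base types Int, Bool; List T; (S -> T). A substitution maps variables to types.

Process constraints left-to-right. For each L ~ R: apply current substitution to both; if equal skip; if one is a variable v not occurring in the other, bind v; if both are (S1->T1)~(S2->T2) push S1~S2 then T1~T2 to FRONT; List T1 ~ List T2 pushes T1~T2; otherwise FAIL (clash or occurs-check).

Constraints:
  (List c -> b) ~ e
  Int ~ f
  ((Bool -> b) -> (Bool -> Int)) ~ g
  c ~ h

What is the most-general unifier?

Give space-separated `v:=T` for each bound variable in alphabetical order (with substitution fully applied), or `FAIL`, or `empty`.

Answer: c:=h e:=(List h -> b) f:=Int g:=((Bool -> b) -> (Bool -> Int))

Derivation:
step 1: unify (List c -> b) ~ e  [subst: {-} | 3 pending]
  bind e := (List c -> b)
step 2: unify Int ~ f  [subst: {e:=(List c -> b)} | 2 pending]
  bind f := Int
step 3: unify ((Bool -> b) -> (Bool -> Int)) ~ g  [subst: {e:=(List c -> b), f:=Int} | 1 pending]
  bind g := ((Bool -> b) -> (Bool -> Int))
step 4: unify c ~ h  [subst: {e:=(List c -> b), f:=Int, g:=((Bool -> b) -> (Bool -> Int))} | 0 pending]
  bind c := h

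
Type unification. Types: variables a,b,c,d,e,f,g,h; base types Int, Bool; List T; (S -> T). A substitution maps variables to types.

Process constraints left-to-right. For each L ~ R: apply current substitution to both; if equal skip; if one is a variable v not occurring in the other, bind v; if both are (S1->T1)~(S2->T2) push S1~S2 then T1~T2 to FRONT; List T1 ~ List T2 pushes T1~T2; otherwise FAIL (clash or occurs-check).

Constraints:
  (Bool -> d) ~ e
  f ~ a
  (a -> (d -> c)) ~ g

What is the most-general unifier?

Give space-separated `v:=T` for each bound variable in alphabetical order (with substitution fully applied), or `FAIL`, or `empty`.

step 1: unify (Bool -> d) ~ e  [subst: {-} | 2 pending]
  bind e := (Bool -> d)
step 2: unify f ~ a  [subst: {e:=(Bool -> d)} | 1 pending]
  bind f := a
step 3: unify (a -> (d -> c)) ~ g  [subst: {e:=(Bool -> d), f:=a} | 0 pending]
  bind g := (a -> (d -> c))

Answer: e:=(Bool -> d) f:=a g:=(a -> (d -> c))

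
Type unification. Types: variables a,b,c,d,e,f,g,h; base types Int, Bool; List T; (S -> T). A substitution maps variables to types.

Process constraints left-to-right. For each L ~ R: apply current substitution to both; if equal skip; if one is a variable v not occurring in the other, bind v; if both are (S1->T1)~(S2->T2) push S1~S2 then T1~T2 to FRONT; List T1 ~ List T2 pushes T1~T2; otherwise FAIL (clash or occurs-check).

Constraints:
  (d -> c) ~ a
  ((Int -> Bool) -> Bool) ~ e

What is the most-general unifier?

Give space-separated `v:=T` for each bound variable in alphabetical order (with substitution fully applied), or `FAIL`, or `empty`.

Answer: a:=(d -> c) e:=((Int -> Bool) -> Bool)

Derivation:
step 1: unify (d -> c) ~ a  [subst: {-} | 1 pending]
  bind a := (d -> c)
step 2: unify ((Int -> Bool) -> Bool) ~ e  [subst: {a:=(d -> c)} | 0 pending]
  bind e := ((Int -> Bool) -> Bool)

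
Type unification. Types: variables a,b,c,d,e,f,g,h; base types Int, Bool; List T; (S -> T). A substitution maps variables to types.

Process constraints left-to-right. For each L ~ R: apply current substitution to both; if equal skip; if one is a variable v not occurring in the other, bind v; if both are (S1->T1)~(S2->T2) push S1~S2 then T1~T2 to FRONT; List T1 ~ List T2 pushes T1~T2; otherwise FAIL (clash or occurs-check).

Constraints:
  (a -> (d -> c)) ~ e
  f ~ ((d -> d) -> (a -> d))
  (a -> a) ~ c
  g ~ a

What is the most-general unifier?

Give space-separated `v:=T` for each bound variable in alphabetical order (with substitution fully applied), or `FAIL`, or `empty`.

Answer: c:=(a -> a) e:=(a -> (d -> (a -> a))) f:=((d -> d) -> (a -> d)) g:=a

Derivation:
step 1: unify (a -> (d -> c)) ~ e  [subst: {-} | 3 pending]
  bind e := (a -> (d -> c))
step 2: unify f ~ ((d -> d) -> (a -> d))  [subst: {e:=(a -> (d -> c))} | 2 pending]
  bind f := ((d -> d) -> (a -> d))
step 3: unify (a -> a) ~ c  [subst: {e:=(a -> (d -> c)), f:=((d -> d) -> (a -> d))} | 1 pending]
  bind c := (a -> a)
step 4: unify g ~ a  [subst: {e:=(a -> (d -> c)), f:=((d -> d) -> (a -> d)), c:=(a -> a)} | 0 pending]
  bind g := a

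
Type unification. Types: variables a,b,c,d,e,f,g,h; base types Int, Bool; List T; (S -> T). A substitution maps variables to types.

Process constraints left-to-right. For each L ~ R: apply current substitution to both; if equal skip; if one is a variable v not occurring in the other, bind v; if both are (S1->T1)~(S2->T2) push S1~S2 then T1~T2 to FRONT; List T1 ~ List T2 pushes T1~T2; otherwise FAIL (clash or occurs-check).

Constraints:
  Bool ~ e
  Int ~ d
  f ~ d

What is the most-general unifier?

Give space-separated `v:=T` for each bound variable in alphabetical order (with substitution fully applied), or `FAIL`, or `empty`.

step 1: unify Bool ~ e  [subst: {-} | 2 pending]
  bind e := Bool
step 2: unify Int ~ d  [subst: {e:=Bool} | 1 pending]
  bind d := Int
step 3: unify f ~ Int  [subst: {e:=Bool, d:=Int} | 0 pending]
  bind f := Int

Answer: d:=Int e:=Bool f:=Int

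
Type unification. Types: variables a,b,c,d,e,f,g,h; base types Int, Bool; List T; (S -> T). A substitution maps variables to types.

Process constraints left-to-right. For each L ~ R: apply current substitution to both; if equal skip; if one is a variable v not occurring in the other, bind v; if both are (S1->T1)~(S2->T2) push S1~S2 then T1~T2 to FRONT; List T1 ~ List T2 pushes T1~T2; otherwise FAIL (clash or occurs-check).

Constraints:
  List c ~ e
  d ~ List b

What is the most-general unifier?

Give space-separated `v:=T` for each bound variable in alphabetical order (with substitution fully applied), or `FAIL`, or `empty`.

step 1: unify List c ~ e  [subst: {-} | 1 pending]
  bind e := List c
step 2: unify d ~ List b  [subst: {e:=List c} | 0 pending]
  bind d := List b

Answer: d:=List b e:=List c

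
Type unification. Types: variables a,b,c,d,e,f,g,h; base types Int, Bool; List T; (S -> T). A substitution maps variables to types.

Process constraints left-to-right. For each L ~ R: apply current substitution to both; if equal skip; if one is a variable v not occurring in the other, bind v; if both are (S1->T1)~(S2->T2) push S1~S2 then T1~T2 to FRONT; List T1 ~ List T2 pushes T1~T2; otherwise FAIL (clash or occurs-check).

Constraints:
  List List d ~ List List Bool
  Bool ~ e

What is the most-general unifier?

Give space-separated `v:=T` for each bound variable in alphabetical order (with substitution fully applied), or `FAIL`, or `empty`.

Answer: d:=Bool e:=Bool

Derivation:
step 1: unify List List d ~ List List Bool  [subst: {-} | 1 pending]
  -> decompose List: push List d~List Bool
step 2: unify List d ~ List Bool  [subst: {-} | 1 pending]
  -> decompose List: push d~Bool
step 3: unify d ~ Bool  [subst: {-} | 1 pending]
  bind d := Bool
step 4: unify Bool ~ e  [subst: {d:=Bool} | 0 pending]
  bind e := Bool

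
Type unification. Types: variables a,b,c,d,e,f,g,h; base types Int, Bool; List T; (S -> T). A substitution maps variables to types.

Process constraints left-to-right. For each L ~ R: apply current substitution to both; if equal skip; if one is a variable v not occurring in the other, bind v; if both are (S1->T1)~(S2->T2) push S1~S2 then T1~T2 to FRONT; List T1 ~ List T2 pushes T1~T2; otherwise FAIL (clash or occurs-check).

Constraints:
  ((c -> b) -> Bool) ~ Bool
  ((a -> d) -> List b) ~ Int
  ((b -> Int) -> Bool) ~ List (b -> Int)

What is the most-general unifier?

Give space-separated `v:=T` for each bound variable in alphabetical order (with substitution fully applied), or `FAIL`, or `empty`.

Answer: FAIL

Derivation:
step 1: unify ((c -> b) -> Bool) ~ Bool  [subst: {-} | 2 pending]
  clash: ((c -> b) -> Bool) vs Bool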